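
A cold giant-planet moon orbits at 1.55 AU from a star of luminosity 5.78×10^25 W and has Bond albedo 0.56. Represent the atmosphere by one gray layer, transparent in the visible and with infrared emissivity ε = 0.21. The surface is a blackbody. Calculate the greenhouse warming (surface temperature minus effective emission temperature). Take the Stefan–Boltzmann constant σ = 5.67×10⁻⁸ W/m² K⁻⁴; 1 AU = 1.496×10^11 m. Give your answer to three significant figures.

Orbital distance: d = 1.55 AU = 2.319×10^11 m.
S = L/(4πd²) = 85.54 W/m².
At the top of the atmosphere, σT_e⁴ = S(1−α)/4 = 9.410 W/m², giving T_e = 113.5 K.
For a single slab of emissivity ε, T_s⁴ = 2T_e⁴/(2−ε); thus T_s = 113.5·(1.117)^(1/4) = 116.7 K.
The atmosphere warms the surface by 3.192 K.

3.19 K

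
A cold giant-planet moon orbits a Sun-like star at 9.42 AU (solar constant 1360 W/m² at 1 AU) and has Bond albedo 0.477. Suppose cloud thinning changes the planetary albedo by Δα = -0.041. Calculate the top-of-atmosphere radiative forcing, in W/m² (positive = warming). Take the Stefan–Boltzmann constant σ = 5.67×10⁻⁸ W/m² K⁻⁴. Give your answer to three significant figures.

0.157 W/m²

Flux at the orbit: S = 1360/(9.42)² = 15.33 W/m².
The change in absorbed flux is Δ[S(1−α)/4] = −SΔα/4 = 0.1571 W/m².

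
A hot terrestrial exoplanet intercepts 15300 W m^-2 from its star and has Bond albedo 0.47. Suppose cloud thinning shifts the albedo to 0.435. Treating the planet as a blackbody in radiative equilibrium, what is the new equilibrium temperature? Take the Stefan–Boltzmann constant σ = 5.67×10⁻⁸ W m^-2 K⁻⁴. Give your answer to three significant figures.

442 K

With the new albedo, S(1−α₂)/4 = 2161 W m^-2, so T₂ = 441.8 K.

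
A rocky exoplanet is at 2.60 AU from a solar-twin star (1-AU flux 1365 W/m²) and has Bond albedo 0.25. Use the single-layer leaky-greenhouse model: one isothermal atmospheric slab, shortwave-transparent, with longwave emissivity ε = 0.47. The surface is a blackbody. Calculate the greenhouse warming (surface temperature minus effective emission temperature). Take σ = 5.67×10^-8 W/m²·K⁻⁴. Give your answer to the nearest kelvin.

11 K

Flux at the orbit: S = 1365/(2.60)² = 201.9 W/m².
The planet radiates to space at T_e = [S(1−α)/(4σ)]^(1/4) = 160.8 K.
The surface balance (absorbed SW + ε·downward IR = σT_s⁴) with T_a⁴ = T_s⁴/2 reduces to T_s = T_e·[2/(2−ε)]^¼ = 171.9 K.
The atmosphere warms the surface by 11.13 K.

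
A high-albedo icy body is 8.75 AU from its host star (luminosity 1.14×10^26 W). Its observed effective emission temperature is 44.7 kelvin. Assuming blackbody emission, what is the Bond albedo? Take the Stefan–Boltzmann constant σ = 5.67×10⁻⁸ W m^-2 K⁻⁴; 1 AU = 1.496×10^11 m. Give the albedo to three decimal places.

d = 8.75 × 1.496×10^11 m = 1.309×10^12 m.
Flux at the orbit: S = L/(4πd²) = 1.14×10^26/(4π·(1.31×10^12)²) = 5.294 W m^-2.
From σT⁴ = S(1−α)/4 we invert for α: 1−α = 4σT⁴/S.
4σT⁴ = 4·5.67×10⁻⁸·(44.7)⁴ = 0.9055 W m^-2.
1−α = 0.9055/5.294 = 0.1710, so α = 0.8290.

0.829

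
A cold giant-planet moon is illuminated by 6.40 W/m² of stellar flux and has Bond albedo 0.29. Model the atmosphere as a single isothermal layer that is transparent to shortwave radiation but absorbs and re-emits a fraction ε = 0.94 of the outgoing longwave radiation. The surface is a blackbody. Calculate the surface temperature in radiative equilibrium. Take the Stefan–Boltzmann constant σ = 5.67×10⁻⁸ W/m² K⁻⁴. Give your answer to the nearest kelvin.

At the top of the atmosphere, σT_e⁴ = S(1−α)/4 = 1.136 W/m², giving T_e = 66.90 K.
The surface balance (absorbed SW + ε·downward IR = σT_s⁴) with T_a⁴ = T_s⁴/2 reduces to T_s = T_e·[2/(2−ε)]^¼ = 78.41 K.

78 K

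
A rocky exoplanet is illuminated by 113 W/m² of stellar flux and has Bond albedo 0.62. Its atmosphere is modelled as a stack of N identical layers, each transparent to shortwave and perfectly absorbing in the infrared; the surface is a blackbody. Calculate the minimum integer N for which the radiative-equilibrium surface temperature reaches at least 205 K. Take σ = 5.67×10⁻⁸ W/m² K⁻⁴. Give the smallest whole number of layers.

9

The effective emission temperature is T_e = [S(1−α)/(4σ)]^¼ = 117.3 K.
Need (N+1)T_e⁴ ≥ T_s⁴, i.e. N+1 ≥ (205/117.3)⁴ = 9.328.
Rounding up, N = 9.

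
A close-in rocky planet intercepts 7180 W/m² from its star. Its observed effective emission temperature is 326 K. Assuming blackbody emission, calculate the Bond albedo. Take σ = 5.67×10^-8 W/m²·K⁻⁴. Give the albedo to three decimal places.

0.643

Energy balance: S(1−α)/4 = σT⁴, so 1−α = 4σT⁴/S.
4σT⁴ = 4·5.67×10⁻⁸·(326)⁴ = 2562 W/m².
1−α = 2562/7180 = 0.3568, so α = 0.6432.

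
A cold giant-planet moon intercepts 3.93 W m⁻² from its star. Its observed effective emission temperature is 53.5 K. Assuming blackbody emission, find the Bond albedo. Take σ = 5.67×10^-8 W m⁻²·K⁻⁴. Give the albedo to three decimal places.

From σT⁴ = S(1−α)/4 we invert for α: 1−α = 4σT⁴/S.
σT⁴ = 0.4645 W m⁻², so 4σT⁴ = 1.858 W m⁻².
1−α = 1.858/3.930 = 0.4728, so α = 0.5272.

0.527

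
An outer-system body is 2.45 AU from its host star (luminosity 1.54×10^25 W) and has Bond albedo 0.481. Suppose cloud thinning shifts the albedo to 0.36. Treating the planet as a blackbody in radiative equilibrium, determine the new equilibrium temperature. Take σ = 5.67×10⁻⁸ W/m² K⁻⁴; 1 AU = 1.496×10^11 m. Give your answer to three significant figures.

Orbital distance: d = 2.45 AU = 3.665×10^11 m.
S = L/(4πd²) = 9.123 W/m².
New equilibrium: T₂ = [(1−0.36)·9.123/(4σ)]^(1/4) = 71.23 K.

71.2 K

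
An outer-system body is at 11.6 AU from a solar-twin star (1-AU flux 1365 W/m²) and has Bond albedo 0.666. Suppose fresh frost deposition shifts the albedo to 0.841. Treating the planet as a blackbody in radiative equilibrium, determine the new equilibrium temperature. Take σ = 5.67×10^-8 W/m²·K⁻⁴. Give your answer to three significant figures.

By the inverse-square law, S = 1365/11.6² = 10.14 W/m².
With the new albedo, S(1−α₂)/4 = 0.4032 W/m², so T₂ = 51.64 K.

51.6 K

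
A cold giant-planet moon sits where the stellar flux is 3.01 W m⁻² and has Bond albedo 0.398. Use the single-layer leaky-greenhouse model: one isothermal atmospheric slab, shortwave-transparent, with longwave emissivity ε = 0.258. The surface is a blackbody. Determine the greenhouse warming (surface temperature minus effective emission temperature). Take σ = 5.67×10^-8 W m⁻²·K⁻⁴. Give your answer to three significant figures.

The planet radiates to space at T_e = [S(1−α)/(4σ)]^(1/4) = 53.17 K.
The surface balance (absorbed SW + ε·downward IR = σT_s⁴) with T_a⁴ = T_s⁴/2 reduces to T_s = T_e·[2/(2−ε)]^¼ = 55.03 K.
Greenhouse warming: T_s − T_e = 1.868 K.

1.87 K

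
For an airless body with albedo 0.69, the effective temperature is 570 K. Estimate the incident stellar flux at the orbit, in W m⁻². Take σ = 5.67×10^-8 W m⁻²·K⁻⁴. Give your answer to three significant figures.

From S(1−α)/4 = σT⁴: S = 4σT⁴/(1−α).
The emitted flux is σT⁴ = 5985 W m⁻².
S = 4·5985/0.31 = 77230 W m⁻².

77200 W m⁻²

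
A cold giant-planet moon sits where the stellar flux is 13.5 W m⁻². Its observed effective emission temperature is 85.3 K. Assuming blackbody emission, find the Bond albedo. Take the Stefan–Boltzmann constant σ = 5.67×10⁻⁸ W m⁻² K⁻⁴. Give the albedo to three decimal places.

0.111

Energy balance: S(1−α)/4 = σT⁴, so 1−α = 4σT⁴/S.
4σT⁴ = 4·5.67×10⁻⁸·(85.3)⁴ = 12.01 W m⁻².
1−α = 12.01/13.50 = 0.8894, so α = 0.1106.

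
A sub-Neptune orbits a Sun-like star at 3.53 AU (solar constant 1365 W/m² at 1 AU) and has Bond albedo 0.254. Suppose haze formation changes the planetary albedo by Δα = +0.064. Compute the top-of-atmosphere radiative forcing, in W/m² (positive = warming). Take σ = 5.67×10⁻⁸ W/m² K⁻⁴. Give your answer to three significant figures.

Flux at the orbit: S = 1365/(3.53)² = 109.5 W/m².
ΔF = −(S/4)Δα = −(109.5/4)×(+0.064) = -1.753 W/m².

-1.75 W/m²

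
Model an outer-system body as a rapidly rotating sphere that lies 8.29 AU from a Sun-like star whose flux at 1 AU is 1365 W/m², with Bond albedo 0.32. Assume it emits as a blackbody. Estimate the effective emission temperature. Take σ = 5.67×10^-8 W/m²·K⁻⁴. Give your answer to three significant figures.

Flux at the orbit: S = 1365/(8.29)² = 19.86 W/m².
Averaging over the sphere, the absorbed flux is S(1−α)/4 = 3.377 W/m².
Balancing against σT⁴: T = (3.377/5.67×10⁻⁸)^(1/4) = 87.85 K.

87.8 K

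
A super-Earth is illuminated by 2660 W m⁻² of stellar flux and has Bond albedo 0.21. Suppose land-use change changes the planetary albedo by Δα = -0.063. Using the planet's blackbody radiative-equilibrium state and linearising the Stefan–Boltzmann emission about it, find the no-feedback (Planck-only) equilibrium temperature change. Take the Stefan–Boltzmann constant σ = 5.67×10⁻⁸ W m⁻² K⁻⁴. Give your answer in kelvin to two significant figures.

6.2 K

Unperturbed T_e = [2660·(1−0.21)/(4σ)]^¼ = 310.3 K.
The change in absorbed flux is Δ[S(1−α)/4] = −SΔα/4 = 41.90 W m⁻².
Planck response: λ_P = 4σT_e³ = 4·5.67×10⁻⁸·(310.3)³ = 6.773 W m⁻²/K.
So ΔT₀ = 41.90/6.773 = 6.19 K.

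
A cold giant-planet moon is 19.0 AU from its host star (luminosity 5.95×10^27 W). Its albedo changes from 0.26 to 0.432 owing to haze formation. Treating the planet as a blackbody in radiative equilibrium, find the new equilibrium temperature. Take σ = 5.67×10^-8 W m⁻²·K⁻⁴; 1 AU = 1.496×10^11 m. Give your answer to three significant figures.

d = 19.0 × 1.496×10^11 m = 2.842×10^12 m.
Flux at the orbit: S = L/(4πd²) = 5.95×10^27/(4π·(2.84×10^12)²) = 58.61 W m⁻².
New equilibrium: T₂ = [(1−0.432)·58.61/(4σ)]^(1/4) = 110.1 K.

110 kelvin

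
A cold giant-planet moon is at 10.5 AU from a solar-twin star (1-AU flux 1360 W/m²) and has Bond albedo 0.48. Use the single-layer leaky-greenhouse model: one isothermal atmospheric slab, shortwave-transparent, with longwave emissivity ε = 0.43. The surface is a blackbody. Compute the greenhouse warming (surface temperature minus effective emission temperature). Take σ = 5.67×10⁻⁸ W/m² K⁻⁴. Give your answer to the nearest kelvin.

5 K

Flux at the orbit: S = 1360/(10.5)² = 12.34 W/m².
The planet radiates to space at T_e = [S(1−α)/(4σ)]^(1/4) = 72.93 K.
Surface balance with a leaky layer gives σT_s⁴ = σT_e⁴·2/(2−ε), so T_s = T_e·[2/(2−0.43)]^(1/4) = 77.48 K.
T_s − T_e = 77.48 − 72.93 = 4.550 K.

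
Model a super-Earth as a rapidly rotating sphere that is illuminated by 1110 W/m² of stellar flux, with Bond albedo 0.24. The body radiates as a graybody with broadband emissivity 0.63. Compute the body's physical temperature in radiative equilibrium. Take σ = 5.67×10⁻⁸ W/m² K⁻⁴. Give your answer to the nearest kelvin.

277 K

The planet absorbs (1−α)S over its disc πR² and re-emits over 4πR², so the mean absorbed flux is (1−0.24)·1110/4 = 210.9 W/m².
Equating to εσT⁴ with ε = 0.63: T = (210.9/0.63σ)^(1/4) = 277.2 K.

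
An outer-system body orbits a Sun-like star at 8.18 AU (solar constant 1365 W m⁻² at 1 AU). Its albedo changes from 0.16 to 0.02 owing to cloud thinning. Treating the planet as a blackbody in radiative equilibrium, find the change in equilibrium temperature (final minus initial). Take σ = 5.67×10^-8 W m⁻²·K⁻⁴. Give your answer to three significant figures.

3.66 K

Flux at the orbit: S = 1365/(8.18)² = 20.40 W m⁻².
Initial: T₁ = [S(1−0.16)/(4σ)]^(1/4) = 93.23 K.
After:  T₂ = [20.40·0.98/(4σ)]^(1/4) = 96.90 K.
ΔT = T₂ − T₁ = 3.663 K.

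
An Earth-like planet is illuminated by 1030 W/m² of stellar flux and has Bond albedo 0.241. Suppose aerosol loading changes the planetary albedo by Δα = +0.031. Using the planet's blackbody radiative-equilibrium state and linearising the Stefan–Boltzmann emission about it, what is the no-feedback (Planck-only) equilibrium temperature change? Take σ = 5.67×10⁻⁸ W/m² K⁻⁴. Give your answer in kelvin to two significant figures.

-2.5 K

Unperturbed T_e = [1030·(1−0.241)/(4σ)]^¼ = 242.3 K.
TOA radiative forcing: ΔF = −S·Δα/4 = −1030·(+0.031)/4 = -7.982 W/m².
The Planck feedback parameter is 4σT_e³ = 3.226 W/m²/K.
Hence the no-feedback warming is ΔF/(4σT_e³) = -2.47 K.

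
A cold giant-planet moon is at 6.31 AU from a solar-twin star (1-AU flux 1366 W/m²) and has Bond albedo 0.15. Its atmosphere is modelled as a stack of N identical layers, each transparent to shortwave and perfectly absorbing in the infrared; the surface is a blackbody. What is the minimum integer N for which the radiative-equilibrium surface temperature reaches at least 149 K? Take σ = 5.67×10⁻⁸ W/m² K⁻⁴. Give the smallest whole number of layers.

Irradiance scales as 1/d², so S = 1366 W/m² × (1/6.31)² = 34.31 W/m².
Top-of-atmosphere balance: σT_e⁴ = S(1−α)/4 = 7.290 W/m² → T_e = 106.5 K.
Since T_s⁴ = (N+1)T_e⁴, we need N ≥ (T_s/T_e)⁴ − 1 = 2.833.
So N ≥ 2.833; the smallest integer is N = 3.

3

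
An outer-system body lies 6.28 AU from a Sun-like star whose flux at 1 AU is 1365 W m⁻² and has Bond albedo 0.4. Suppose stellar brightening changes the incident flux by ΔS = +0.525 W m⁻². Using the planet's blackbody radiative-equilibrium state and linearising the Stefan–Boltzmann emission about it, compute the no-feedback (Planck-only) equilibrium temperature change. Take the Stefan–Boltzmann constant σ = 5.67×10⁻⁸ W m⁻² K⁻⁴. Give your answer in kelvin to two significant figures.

By the inverse-square law, S = 1365/6.28² = 34.61 W m⁻².
The baseline emission temperature is T_e = 97.82 K.
TOA radiative forcing: ΔF = (1−α)ΔS/4 = 0.6·(+0.525)/4 = 0.07875 W m⁻².
The Planck feedback parameter is 4σT_e³ = 0.2123 W m⁻²/K.
ΔT₀ = ΔF/λ_P = 0.07875/0.2123 = 0.371 K.

0.37 K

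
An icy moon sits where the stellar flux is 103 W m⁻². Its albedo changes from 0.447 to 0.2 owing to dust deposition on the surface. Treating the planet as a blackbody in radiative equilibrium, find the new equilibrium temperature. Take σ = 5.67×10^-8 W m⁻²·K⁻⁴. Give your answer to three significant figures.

T₂ = [S(1−α₂)/(4σ)]^(1/4) = [103.0·0.8/(4σ)]^(1/4) = 138.1 K.

138 kelvin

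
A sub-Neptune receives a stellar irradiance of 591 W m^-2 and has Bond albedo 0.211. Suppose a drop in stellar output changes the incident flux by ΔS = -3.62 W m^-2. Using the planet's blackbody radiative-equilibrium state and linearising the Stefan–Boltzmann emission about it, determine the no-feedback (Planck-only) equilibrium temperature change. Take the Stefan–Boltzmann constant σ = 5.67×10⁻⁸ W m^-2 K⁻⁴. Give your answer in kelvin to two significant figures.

-0.33 K

The baseline emission temperature is T_e = 212.9 K.
Only a fraction (1−α) is absorbed and it's spread over 4πR², so ΔF = (1−α)ΔS/4 = -0.7140 W m^-2.
Planck response: λ_P = 4σT_e³ = 4·5.67×10⁻⁸·(212.9)³ = 2.190 W m^-2/K.
ΔT₀ = ΔF/λ_P = -0.7140/2.190 = -0.326 K.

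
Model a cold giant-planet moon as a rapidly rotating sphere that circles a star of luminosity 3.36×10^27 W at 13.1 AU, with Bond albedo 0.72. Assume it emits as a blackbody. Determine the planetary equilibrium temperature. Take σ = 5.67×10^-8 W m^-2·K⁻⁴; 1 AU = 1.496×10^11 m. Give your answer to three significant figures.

96.3 kelvin

Orbital distance: d = 13.1 AU = 1.960×10^12 m.
Spreading L over a sphere of radius d: S = 3.36×10^27/(4π·1.96×10^12²) = 69.62 W m^-2.
Absorbed flux (global mean): S(1−α)/4 = 69.62·0.28/4 = 4.873 W m^-2.
Set σT⁴ = 4.873 → T = (4.873/σ)^(1/4) = 96.29 K.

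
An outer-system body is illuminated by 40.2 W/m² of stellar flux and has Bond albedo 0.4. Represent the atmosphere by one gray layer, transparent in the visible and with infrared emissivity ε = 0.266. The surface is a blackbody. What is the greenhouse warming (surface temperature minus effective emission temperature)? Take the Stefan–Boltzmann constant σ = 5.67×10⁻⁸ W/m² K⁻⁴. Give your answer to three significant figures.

3.69 kelvin

The planet radiates to space at T_e = [S(1−α)/(4σ)]^(1/4) = 101.6 K.
For a single slab of emissivity ε, T_s⁴ = 2T_e⁴/(2−ε); thus T_s = 101.6·(1.153)^(1/4) = 105.2 K.
The atmosphere warms the surface by 3.689 K.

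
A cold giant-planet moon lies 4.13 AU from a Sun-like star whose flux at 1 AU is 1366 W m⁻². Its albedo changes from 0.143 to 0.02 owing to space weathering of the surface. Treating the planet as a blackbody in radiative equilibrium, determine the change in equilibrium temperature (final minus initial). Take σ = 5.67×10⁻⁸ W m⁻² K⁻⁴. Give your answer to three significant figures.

By the inverse-square law, S = 1366/4.13² = 80.08 W m⁻².
Initial: T₁ = [S(1−0.143)/(4σ)]^(1/4) = 131.9 K.
After:  T₂ = [80.08·0.98/(4σ)]^(1/4) = 136.4 K.
Change: 136.4 − 131.9 = 4.497 K.

4.50 kelvin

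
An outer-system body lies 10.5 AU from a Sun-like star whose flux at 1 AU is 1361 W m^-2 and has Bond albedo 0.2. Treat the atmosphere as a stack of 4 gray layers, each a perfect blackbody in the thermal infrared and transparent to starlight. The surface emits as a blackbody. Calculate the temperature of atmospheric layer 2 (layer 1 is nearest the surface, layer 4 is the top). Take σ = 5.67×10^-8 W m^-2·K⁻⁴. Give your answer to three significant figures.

107 kelvin

Flux at the orbit: S = 1361/(10.5)² = 12.34 W m^-2.
The effective emission temperature is T_e = [S(1−α)/(4σ)]^¼ = 81.23 K.
Each opaque layer satisfies 2T_j⁴ = T_{j−1}⁴ + T_{j+1}⁴, giving T_k⁴ = (N+1−k)T_e⁴.
T_2 = (3)^(1/4)·81.23 = 106.9 K.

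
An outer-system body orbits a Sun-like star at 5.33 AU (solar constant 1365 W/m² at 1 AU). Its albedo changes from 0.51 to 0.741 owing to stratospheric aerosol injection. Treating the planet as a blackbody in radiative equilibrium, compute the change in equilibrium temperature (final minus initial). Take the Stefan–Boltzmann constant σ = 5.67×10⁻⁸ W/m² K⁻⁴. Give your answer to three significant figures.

Irradiance scales as 1/d², so S = 1365 W/m² × (1/5.33)² = 48.05 W/m².
With α = 0.51, T₁ = 100.9 K.
Final:   T₂ = [S(1−0.741)/(4σ)]^(1/4) = 86.07 K.
Change: 86.07 − 100.9 = -14.87 K.

-14.9 K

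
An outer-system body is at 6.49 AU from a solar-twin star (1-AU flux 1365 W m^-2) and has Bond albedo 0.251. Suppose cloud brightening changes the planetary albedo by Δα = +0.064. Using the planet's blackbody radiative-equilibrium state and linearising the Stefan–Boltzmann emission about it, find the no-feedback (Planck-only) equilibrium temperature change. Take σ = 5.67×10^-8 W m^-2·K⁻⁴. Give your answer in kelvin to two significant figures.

-2.2 K

By the inverse-square law, S = 1365/6.49² = 32.41 W m^-2.
The baseline emission temperature is T_e = 101.7 K.
TOA radiative forcing: ΔF = −S·Δα/4 = −32.41·(+0.064)/4 = -0.5185 W m^-2.
Linearising σT⁴ gives d(σT⁴)/dT = 4σT_e³ = 0.2386 W m^-2 per K.
So ΔT₀ = -0.5185/0.2386 = -2.17 K.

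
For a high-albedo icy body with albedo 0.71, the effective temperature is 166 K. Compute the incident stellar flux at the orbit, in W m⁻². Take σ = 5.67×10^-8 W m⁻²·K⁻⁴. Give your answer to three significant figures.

594 W m⁻²

From S(1−α)/4 = σT⁴: S = 4σT⁴/(1−α).
σT⁴ = 5.67×10⁻⁸·(166)⁴ = 43.05 W m⁻².
S = 4·43.05/0.29 = 593.9 W m⁻².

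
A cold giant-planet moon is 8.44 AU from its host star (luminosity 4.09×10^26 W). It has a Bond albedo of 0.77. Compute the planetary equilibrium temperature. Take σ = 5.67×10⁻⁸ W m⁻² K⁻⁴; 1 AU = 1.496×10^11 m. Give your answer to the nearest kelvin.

67 kelvin

Orbital distance: d = 8.44 AU = 1.263×10^12 m.
S = L/(4πd²) = 20.42 W m⁻².
Absorbed flux (global mean): S(1−α)/4 = 20.42·0.23/4 = 1.174 W m⁻².
Set σT⁴ = 1.174 → T = (1.174/σ)^(1/4) = 67.45 K.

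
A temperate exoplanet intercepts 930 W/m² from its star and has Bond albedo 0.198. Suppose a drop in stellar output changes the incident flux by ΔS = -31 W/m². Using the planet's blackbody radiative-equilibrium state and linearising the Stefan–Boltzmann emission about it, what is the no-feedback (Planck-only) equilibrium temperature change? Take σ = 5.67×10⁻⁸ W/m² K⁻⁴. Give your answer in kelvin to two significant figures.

-2.0 K

Reference equilibrium: T_e = [S(1−α)/(4σ)]^(1/4) = 239.5 K.
TOA radiative forcing: ΔF = (1−α)ΔS/4 = 0.802·(-31)/4 = -6.216 W/m².
Planck response: λ_P = 4σT_e³ = 4·5.67×10⁻⁸·(239.5)³ = 3.115 W/m²/K.
Hence the no-feedback warming is ΔF/(4σT_e³) = -2.00 K.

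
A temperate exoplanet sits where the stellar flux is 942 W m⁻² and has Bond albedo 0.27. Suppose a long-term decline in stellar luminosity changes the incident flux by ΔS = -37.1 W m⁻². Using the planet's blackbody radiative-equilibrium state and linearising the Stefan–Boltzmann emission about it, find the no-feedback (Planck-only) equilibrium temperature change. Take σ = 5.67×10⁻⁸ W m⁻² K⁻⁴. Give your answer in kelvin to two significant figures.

Reference equilibrium: T_e = [S(1−α)/(4σ)]^(1/4) = 234.7 K.
TOA radiative forcing: ΔF = (1−α)ΔS/4 = 0.73·(-37.1)/4 = -6.771 W m⁻².
Planck response: λ_P = 4σT_e³ = 4·5.67×10⁻⁸·(234.7)³ = 2.930 W m⁻²/K.
ΔT₀ = ΔF/λ_P = -6.771/2.930 = -2.31 K.

-2.3 K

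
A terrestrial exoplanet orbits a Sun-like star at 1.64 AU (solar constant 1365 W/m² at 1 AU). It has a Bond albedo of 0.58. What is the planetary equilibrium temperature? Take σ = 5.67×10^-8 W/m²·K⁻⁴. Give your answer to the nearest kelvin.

175 kelvin

By the inverse-square law, S = 1365/1.64² = 507.5 W/m².
Averaging over the sphere, the absorbed flux is S(1−α)/4 = 53.29 W/m².
Balancing against σT⁴: T = (53.29/5.67×10⁻⁸)^(1/4) = 175.1 K.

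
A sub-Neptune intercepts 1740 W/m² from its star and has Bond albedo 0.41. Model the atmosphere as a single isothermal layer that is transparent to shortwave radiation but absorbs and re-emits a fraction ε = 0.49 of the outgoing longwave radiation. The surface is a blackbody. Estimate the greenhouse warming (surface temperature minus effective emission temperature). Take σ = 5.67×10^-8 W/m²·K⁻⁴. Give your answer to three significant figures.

At the top of the atmosphere, σT_e⁴ = S(1−α)/4 = 256.7 W/m², giving T_e = 259.4 K.
The surface balance (absorbed SW + ε·downward IR = σT_s⁴) with T_a⁴ = T_s⁴/2 reduces to T_s = T_e·[2/(2−ε)]^¼ = 278.3 K.
The atmosphere warms the surface by 18.88 K.

18.9 K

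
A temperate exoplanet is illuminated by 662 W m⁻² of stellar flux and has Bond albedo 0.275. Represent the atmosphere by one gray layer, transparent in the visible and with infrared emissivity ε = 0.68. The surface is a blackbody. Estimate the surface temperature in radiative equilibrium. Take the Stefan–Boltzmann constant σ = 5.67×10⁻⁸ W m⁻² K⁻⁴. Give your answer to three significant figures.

At the top of the atmosphere, σT_e⁴ = S(1−α)/4 = 120.0 W m⁻², giving T_e = 214.5 K.
For a single slab of emissivity ε, T_s⁴ = 2T_e⁴/(2−ε); thus T_s = 214.5·(1.515)^(1/4) = 238.0 K.

238 K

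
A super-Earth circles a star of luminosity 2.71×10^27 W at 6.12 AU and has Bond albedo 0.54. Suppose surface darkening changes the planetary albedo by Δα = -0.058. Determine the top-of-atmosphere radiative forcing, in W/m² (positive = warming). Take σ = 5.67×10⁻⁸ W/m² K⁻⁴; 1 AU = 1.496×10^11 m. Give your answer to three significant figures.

Orbital distance: d = 6.12 AU = 9.156×10^11 m.
Flux at the orbit: S = L/(4πd²) = 2.71×10^27/(4π·(9.16×10^11)²) = 257.3 W/m².
The change in absorbed flux is Δ[S(1−α)/4] = −SΔα/4 = 3.730 W/m².

3.73 W/m²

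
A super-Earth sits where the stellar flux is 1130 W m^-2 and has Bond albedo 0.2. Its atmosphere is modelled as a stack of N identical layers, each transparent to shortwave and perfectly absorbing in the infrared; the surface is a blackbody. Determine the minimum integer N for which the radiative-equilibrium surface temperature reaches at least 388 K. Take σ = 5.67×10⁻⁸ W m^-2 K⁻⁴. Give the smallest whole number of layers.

OLR = S(1−α)/4 = 226.0 W m^-2; the top layer radiates at T_e = 251.3 K.
Need (N+1)T_e⁴ ≥ T_s⁴, i.e. N+1 ≥ (388/251.3)⁴ = 5.686.
Rounding up, N = 5.

5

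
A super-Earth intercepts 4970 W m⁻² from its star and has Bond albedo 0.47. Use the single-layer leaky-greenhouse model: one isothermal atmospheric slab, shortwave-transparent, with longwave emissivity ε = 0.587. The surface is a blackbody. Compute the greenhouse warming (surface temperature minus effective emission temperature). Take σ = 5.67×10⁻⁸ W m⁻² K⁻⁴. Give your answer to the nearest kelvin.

30 K

The planet radiates to space at T_e = [S(1−α)/(4σ)]^(1/4) = 328.3 K.
Surface balance with a leaky layer gives σT_s⁴ = σT_e⁴·2/(2−ε), so T_s = T_e·[2/(2−0.587)]^(1/4) = 358.1 K.
The atmosphere warms the surface by 29.79 K.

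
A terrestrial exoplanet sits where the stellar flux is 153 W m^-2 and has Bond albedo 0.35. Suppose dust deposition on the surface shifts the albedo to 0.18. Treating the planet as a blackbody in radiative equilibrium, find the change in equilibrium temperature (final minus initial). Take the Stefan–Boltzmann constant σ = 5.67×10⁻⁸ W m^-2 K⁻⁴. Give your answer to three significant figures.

With α = 0.35, T₁ = 144.7 K.
Final:   T₂ = [S(1−0.18)/(4σ)]^(1/4) = 153.4 K.
ΔT = T₂ − T₁ = 8.654 K.

8.65 K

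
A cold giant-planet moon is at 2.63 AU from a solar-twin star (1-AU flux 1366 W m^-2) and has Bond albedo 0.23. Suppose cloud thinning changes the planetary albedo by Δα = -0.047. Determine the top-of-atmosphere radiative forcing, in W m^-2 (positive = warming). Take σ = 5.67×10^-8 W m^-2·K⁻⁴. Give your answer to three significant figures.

2.32 W m^-2

By the inverse-square law, S = 1366/2.63² = 197.5 W m^-2.
ΔF = −(S/4)Δα = −(197.5/4)×(-0.047) = 2.320 W m^-2.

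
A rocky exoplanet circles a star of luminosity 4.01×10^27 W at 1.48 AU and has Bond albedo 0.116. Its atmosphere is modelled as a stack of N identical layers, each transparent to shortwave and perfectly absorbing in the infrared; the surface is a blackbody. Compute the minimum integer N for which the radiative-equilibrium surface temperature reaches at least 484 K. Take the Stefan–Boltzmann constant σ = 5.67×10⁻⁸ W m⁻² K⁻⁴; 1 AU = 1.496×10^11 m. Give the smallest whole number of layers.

Orbital distance: d = 1.48 AU = 2.214×10^11 m.
Flux at the orbit: S = L/(4πd²) = 4.01×10^27/(4π·(2.21×10^11)²) = 6510 W m⁻².
The effective emission temperature is T_e = [S(1−α)/(4σ)]^¼ = 399.1 K.
T_s = (N+1)^(1/4)·T_e ≥ 484 K requires N+1 ≥ (T_s/T_e)⁴ = (484/399.1)⁴ = 2.163.
The minimum whole number is N = 2.

2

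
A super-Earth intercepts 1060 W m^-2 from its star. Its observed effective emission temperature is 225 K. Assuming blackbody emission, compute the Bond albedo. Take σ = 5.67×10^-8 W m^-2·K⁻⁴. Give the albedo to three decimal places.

Rearranging the radiative balance, α = 1 − 4σT⁴/S.
σT⁴ = 145.3 W m^-2, so 4σT⁴ = 581.3 W m^-2.
Hence α = 1 − 581.3/1060 = 0.4516.

0.452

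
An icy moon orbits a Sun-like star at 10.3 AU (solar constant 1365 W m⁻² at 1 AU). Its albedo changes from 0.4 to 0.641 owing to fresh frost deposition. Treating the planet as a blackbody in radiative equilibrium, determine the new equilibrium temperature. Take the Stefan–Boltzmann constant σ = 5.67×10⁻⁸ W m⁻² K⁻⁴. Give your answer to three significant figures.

67.2 kelvin

Irradiance scales as 1/d², so S = 1365 W m⁻² × (1/10.3)² = 12.87 W m⁻².
New equilibrium: T₂ = [(1−0.641)·12.87/(4σ)]^(1/4) = 67.18 K.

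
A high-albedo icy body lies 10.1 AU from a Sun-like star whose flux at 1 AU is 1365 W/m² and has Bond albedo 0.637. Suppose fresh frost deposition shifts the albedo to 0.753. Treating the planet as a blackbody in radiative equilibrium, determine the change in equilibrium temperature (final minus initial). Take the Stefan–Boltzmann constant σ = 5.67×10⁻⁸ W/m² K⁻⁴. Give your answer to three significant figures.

Irradiance scales as 1/d², so S = 1365 W/m² × (1/10.1)² = 13.38 W/m².
Before: T₁ = [13.38·0.363/(4σ)]^(1/4) = 68.03 K.
With α = 0.753, T₂ = 61.79 K.
Change: 61.79 − 68.03 = -6.243 K.

-6.24 kelvin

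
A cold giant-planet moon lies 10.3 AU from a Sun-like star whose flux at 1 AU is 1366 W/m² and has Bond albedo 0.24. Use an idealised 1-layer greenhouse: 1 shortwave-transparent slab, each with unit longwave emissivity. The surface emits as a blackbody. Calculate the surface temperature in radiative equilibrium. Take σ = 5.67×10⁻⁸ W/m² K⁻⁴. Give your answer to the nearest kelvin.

96 K

By the inverse-square law, S = 1366/10.3² = 12.88 W/m².
OLR = S(1−α)/4 = 2.446 W/m²; the top layer radiates at T_e = 81.05 K.
For an N-layer opaque stack, T_s⁴ = (N+1)T_e⁴, hence T_s = (2)^(1/4)×81.05 K = 96.38 K.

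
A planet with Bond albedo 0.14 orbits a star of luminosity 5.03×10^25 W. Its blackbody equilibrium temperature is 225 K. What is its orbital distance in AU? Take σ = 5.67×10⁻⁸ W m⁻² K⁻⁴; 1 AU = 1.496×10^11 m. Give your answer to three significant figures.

The flux needed for this T is 4σT⁴/(1−0.14) = 675.9 W m⁻².
Then d = [L/(4πS)]^(1/2) = 7.696×10^10 m, i.e. 0.5144 AU.

0.514 AU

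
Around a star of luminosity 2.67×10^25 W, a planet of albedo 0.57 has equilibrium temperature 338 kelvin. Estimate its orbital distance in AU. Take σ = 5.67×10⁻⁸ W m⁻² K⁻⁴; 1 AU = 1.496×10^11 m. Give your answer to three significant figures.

0.117 AU

The flux needed for this T is 4σT⁴/(1−0.57) = 6884 W m⁻².
From L = 4πd²S, d = √(2.67×10^25/(4π·6884)) = 1.757×10^10 m = 0.1174 AU.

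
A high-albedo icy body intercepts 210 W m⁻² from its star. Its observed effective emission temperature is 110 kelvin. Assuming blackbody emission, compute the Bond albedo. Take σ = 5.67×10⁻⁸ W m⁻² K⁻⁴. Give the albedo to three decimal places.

0.842

Rearranging the radiative balance, α = 1 − 4σT⁴/S.
σT⁴ = 8.301 W m⁻², so 4σT⁴ = 33.21 W m⁻².
1−α = 33.21/210.0 = 0.1581, so α = 0.8419.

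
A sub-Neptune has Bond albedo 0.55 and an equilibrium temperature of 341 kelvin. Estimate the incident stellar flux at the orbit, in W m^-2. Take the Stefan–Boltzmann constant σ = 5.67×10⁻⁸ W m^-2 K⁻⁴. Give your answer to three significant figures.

Invert the energy balance for S: S = 4σT⁴/(1−α).
σT⁴ = 5.67×10⁻⁸·(341)⁴ = 766.7 W m^-2.
S = 4·766.7/0.45 = 6815 W m^-2.

6810 W m^-2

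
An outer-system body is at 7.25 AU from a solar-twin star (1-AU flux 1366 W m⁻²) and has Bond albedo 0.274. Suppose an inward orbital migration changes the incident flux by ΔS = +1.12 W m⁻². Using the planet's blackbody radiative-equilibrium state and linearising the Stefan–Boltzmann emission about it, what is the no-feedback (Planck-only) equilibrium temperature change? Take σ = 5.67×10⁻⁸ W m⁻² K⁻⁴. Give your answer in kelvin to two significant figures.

1.0 K

By the inverse-square law, S = 1366/7.25² = 25.99 W m⁻².
The baseline emission temperature is T_e = 95.50 K.
Only a fraction (1−α) is absorbed and it's spread over 4πR², so ΔF = (1−α)ΔS/4 = 0.2033 W m⁻².
Linearising σT⁴ gives d(σT⁴)/dT = 4σT_e³ = 0.1976 W m⁻² per K.
Hence the no-feedback warming is ΔF/(4σT_e³) = 1.03 K.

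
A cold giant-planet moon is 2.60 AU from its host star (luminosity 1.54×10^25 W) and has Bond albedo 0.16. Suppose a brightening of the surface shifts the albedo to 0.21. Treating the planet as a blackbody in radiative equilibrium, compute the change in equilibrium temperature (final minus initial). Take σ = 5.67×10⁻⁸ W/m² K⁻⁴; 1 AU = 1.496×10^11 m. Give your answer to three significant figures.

-1.13 K

Orbital distance: d = 2.60 AU = 3.890×10^11 m.
Flux at the orbit: S = L/(4πd²) = 1.54×10^25/(4π·(3.89×10^11)²) = 8.100 W/m².
Initial: T₁ = [S(1−0.16)/(4σ)]^(1/4) = 74.01 K.
Final:   T₂ = [S(1−0.21)/(4σ)]^(1/4) = 72.88 K.
Change: 72.88 − 74.01 = -1.127 K.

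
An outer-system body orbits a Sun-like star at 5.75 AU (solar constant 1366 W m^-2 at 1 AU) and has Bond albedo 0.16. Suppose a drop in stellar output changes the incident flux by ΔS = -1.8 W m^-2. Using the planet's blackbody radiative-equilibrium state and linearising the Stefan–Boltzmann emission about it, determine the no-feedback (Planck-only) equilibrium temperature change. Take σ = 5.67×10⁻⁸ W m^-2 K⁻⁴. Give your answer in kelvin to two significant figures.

Flux at the orbit: S = 1366/(5.75)² = 41.32 W m^-2.
Reference equilibrium: T_e = [S(1−α)/(4σ)]^(1/4) = 111.2 K.
TOA radiative forcing: ΔF = (1−α)ΔS/4 = 0.84·(-1.8)/4 = -0.3780 W m^-2.
The Planck feedback parameter is 4σT_e³ = 0.3120 W m^-2/K.
So ΔT₀ = -0.3780/0.3120 = -1.21 K.

-1.2 K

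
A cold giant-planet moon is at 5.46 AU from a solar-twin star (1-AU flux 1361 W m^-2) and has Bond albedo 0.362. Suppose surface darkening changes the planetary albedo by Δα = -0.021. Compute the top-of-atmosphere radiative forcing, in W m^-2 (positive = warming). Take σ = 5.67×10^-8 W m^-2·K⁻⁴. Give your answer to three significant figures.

0.240 W m^-2

Irradiance scales as 1/d², so S = 1361 W m^-2 × (1/5.46)² = 45.65 W m^-2.
TOA radiative forcing: ΔF = −S·Δα/4 = −45.65·(-0.021)/4 = 0.2397 W m^-2.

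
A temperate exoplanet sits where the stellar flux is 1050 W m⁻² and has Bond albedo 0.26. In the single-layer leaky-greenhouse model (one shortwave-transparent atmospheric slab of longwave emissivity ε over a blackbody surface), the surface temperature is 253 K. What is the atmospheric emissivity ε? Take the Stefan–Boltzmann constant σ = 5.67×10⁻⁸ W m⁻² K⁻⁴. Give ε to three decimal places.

0.328

TOA balance gives T_e = 241.9 K.
Inverting T_s⁴ = 2T_e⁴/(2−ε): (T_e/T_s)⁴ = 0.8362, so ε = 2(1 − 0.8362) = 0.3277.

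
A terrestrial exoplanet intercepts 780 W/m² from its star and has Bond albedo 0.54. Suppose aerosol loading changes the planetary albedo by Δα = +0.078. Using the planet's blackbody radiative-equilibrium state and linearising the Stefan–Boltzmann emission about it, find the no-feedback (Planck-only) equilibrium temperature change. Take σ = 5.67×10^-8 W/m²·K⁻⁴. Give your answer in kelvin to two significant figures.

Unperturbed T_e = [780.0·(1−0.54)/(4σ)]^¼ = 199.4 K.
TOA radiative forcing: ΔF = −S·Δα/4 = −780.0·(+0.078)/4 = -15.21 W/m².
The Planck feedback parameter is 4σT_e³ = 1.799 W/m²/K.
Hence the no-feedback warming is ΔF/(4σT_e³) = -8.45 K.

-8.5 K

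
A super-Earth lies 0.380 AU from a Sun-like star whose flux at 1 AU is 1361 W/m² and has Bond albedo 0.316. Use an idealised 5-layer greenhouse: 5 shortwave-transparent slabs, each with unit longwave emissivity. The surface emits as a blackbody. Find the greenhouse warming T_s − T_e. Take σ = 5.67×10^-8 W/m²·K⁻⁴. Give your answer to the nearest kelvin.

232 K

By the inverse-square law, S = 1361/0.380² = 9425 W/m².
Top-of-atmosphere balance: σT_e⁴ = S(1−α)/4 = 1612 W/m² → T_e = 410.6 K.
T_s = (N+1)^(1/4)·T_e = 642.6 K.
So the greenhouse effect raises the surface by 642.6 − 410.6 = 232.0 K.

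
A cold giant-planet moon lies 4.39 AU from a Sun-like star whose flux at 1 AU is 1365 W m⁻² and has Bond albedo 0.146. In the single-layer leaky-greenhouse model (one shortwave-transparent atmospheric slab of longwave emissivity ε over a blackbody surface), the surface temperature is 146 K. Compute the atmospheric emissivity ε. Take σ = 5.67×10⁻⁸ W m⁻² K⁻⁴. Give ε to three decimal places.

Flux at the orbit: S = 1365/(4.39)² = 70.83 W m⁻².
TOA balance gives T_e = 127.8 K.
Since (2−ε)/2 = (T_e/T_s)⁴ = 0.5870, ε = 0.8261.

0.826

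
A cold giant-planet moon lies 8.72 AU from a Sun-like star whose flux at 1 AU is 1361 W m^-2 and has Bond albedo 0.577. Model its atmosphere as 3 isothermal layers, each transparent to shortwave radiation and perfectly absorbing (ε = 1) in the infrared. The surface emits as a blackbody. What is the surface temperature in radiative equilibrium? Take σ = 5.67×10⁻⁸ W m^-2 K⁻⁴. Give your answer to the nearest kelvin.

107 K

By the inverse-square law, S = 1361/8.72² = 17.90 W m^-2.
OLR = S(1−α)/4 = 1.893 W m^-2; the top layer radiates at T_e = 76.01 K.
With N = 3 opaque layers, T_s = (N+1)^(1/4)·T_e = 4^(1/4)·76.01 = 107.5 K.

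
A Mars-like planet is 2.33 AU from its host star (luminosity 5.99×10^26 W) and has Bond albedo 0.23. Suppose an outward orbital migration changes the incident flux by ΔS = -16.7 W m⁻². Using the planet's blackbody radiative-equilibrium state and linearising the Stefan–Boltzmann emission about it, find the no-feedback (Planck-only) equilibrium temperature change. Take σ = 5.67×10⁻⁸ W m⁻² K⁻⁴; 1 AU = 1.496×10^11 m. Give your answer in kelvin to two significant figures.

d = 2.33 × 1.496×10^11 m = 3.486×10^11 m.
Flux at the orbit: S = L/(4πd²) = 5.99×10^26/(4π·(3.49×10^11)²) = 392.3 W m⁻².
The baseline emission temperature is T_e = 191.0 K.
ΔF = Δ[S(1−α)]/4 = (1−0.23)·-16.7/4 = -3.215 W m⁻².
The Planck feedback parameter is 4σT_e³ = 1.581 W m⁻²/K.
So ΔT₀ = -3.215/1.581 = -2.03 K.

-2.0 K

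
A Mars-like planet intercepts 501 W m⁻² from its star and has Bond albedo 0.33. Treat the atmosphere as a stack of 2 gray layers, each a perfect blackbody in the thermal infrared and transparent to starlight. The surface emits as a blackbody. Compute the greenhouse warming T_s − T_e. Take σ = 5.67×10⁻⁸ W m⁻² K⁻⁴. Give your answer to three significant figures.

The effective emission temperature is T_e = [S(1−α)/(4σ)]^¼ = 196.1 K.
T_s = (N+1)^(1/4)·T_e = 258.1 K.
So the greenhouse effect raises the surface by 258.1 − 196.1 = 61.99 K.

62.0 K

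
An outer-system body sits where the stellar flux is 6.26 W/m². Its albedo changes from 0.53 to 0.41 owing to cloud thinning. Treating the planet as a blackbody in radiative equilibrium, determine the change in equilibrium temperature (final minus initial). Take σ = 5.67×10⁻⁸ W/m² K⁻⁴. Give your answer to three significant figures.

Initial: T₁ = [S(1−0.53)/(4σ)]^(1/4) = 60.01 K.
With α = 0.41, T₂ = 63.53 K.
ΔT = T₂ − T₁ = 3.511 K.

3.51 K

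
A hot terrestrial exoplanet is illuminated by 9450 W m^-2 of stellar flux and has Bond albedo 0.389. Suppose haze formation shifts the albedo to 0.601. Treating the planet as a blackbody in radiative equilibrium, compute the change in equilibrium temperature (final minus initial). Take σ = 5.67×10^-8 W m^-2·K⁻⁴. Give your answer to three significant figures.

Initial: T₁ = [S(1−0.389)/(4σ)]^(1/4) = 399.4 K.
With α = 0.601, T₂ = 359.1 K.
ΔT = T₂ − T₁ = -40.37 K.

-40.4 K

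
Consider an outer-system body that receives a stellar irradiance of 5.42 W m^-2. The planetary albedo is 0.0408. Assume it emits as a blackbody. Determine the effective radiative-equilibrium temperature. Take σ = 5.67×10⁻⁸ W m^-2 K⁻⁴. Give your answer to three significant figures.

Absorbed flux (global mean): S(1−α)/4 = 5.420·0.959/4 = 1.300 W m^-2.
Balancing against σT⁴: T = (1.300/5.67×10⁻⁸)^(1/4) = 69.19 K.

69.2 K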